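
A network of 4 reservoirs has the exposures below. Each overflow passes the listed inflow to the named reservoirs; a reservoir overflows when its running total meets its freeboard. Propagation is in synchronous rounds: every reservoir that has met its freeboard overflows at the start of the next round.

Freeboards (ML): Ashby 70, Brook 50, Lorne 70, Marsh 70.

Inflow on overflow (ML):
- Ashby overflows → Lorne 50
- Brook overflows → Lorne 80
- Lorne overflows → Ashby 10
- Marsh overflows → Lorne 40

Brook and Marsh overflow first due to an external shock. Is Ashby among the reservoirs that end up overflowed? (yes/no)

no

Round 1 — Brook, Marsh overflow (initial).
  Lorne: +80+40 → 120 ≥ 70
Round 2 — Lorne overflows.
  Ashby: +10 → 10 < 70
No further overflows.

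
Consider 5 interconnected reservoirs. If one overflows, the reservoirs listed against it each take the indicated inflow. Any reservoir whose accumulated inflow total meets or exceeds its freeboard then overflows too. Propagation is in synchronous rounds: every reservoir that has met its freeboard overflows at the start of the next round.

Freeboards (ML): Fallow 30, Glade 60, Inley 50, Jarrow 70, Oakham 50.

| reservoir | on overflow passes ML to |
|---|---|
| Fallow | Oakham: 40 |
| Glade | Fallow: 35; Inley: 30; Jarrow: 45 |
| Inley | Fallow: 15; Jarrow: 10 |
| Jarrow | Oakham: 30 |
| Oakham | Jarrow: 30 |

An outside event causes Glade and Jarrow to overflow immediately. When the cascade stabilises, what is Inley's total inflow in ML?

Round 1 — Glade, Jarrow overflow (initial).
  Fallow: +35 → 35 ≥ 30
  Inley: +30 → 30 < 50
  Oakham: +30 → 30 < 50
Round 2 — Fallow overflows.
  Oakham: +40 → 70 ≥ 50
Round 3 — Oakham overflows.
No further overflows.

30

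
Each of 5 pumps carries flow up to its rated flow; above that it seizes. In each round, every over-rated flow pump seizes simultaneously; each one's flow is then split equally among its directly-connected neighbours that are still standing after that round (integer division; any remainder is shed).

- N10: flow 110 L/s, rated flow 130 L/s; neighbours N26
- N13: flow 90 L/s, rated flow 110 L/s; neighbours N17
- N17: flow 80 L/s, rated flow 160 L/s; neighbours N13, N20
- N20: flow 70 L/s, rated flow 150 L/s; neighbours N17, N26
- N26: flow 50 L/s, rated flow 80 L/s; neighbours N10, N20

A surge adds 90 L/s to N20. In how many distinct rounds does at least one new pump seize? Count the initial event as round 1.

Round 1 — N20 at 160 > 150. N20 seizes.
  N20 sheds 160 L/s to N17, N26: 80 each.
    N17: 80+80 = 160 ≤ 160
    N26: 50+80 = 130 > 80
Round 2 — N26 seizes.
  N26 sheds 130 L/s to N10: 130 each.
    N10: 110+130 = 240 > 130
Round 3 — N10 seizes.
  N10 sheds 240 L/s: no online neighbours, lost.
No further seizures.

3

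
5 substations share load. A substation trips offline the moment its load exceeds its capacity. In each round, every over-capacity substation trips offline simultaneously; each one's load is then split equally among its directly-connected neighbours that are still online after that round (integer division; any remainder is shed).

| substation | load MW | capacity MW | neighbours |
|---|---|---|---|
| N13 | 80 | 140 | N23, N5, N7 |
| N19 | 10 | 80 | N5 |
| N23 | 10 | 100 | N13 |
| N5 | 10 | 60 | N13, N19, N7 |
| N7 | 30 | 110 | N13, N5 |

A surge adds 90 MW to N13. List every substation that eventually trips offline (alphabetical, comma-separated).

N13, N5, N7

Round 1 — N13 at 170 > 140. N13 trips offline.
  N13 sheds 170 MW to N23, N5, N7: 56 each (2 lost).
    N23: 10+56 = 66 ≤ 100
    N5: 10+56 = 66 > 60
    N7: 30+56 = 86 ≤ 110
Round 2 — N5 trips offline.
  N5 sheds 66 MW to N19, N7: 33 each.
    N19: 10+33 = 43 ≤ 80
    N7: 86+33 = 119 > 110
Round 3 — N7 trips offline.
  N7 sheds 119 MW: no online neighbours, lost.
No further trips.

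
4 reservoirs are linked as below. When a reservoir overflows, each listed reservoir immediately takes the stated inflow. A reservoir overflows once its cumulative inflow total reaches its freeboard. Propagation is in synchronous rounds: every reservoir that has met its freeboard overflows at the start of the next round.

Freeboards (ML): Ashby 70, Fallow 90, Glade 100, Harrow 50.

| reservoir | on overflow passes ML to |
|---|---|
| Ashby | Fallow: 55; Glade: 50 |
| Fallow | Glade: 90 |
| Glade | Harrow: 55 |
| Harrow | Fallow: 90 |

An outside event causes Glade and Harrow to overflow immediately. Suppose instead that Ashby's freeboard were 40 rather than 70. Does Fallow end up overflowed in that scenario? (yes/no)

With Ashby's freeboard at 40:
Round 1 — Glade, Harrow overflow (initial).
  Fallow: +90 → 90 ≥ 90
Round 2 — Fallow overflows.
No further overflows.

yes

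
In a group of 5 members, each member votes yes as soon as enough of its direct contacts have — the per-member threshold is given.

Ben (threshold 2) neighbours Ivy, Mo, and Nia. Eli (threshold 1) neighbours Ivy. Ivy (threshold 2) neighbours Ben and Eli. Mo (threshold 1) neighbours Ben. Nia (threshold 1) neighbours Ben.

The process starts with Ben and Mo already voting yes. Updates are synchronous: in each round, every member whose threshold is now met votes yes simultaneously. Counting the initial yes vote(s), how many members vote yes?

3

Round 1 — Ben, Mo vote yes (initial).
Round 2 — checking thresholds:
  Ivy: 1 of 2 neighbours < 2, below threshold.
  Nia: 1 of 1 neighbours ≥ 1, votes yes.
Round 3 — no new yes votes; cascade stops.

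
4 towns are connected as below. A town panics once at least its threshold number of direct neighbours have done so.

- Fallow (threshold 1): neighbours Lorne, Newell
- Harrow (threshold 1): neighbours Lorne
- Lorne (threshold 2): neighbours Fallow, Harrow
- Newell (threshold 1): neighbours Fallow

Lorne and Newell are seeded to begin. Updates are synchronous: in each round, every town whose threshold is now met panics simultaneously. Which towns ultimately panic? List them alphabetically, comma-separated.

Round 1 — Lorne, Newell panic (initial).
Round 2 — checking thresholds:
  Fallow: 2 of 2 neighbours ≥ 1, panics.
  Harrow: 1 of 1 neighbours ≥ 1, panics.
Round 3 — no new panics; cascade stops.

Fallow, Harrow, Lorne, Newell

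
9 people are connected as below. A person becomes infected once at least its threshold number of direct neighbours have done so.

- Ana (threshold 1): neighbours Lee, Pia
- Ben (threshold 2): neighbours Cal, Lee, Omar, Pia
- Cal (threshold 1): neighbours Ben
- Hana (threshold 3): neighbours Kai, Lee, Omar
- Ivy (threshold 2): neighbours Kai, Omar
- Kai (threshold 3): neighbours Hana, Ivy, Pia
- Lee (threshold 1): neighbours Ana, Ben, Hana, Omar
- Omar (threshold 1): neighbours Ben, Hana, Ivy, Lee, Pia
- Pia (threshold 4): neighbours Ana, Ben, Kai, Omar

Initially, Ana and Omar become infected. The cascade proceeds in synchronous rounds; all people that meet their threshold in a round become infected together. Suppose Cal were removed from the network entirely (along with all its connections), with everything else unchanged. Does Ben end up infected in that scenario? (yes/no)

yes

With Cal removed:
Round 1 — Ana, Omar become infected (initial).
Round 2 — checking thresholds:
  Ben: 1 of 3 neighbours < 2, not yet.
  Hana: 1 of 3 neighbours < 3, not yet.
  Ivy: 1 of 2 neighbours < 2, not yet.
  Lee: 2 of 4 neighbours ≥ 1, becomes infected.
  Pia: 2 of 4 neighbours < 4, not yet.
Round 3 — checking thresholds:
  Ben: 2 of 3 neighbours ≥ 2, becomes infected.
  Hana: 2 of 3 neighbours < 3, not yet.
  Ivy: 1 of 2 neighbours < 2, not yet.
  Pia: 2 of 4 neighbours < 4, not yet.
Round 4 — no new infections; cascade stops.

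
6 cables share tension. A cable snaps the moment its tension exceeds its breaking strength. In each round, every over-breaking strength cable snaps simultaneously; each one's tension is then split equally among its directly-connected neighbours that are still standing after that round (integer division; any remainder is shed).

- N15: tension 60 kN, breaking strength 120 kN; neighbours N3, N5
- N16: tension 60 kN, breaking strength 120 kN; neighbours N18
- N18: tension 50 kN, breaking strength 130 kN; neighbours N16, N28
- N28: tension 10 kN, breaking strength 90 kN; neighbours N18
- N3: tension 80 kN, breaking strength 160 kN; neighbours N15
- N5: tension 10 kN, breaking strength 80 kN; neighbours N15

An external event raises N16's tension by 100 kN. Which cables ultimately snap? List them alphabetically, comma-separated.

Round 1 — N16 at 160 > 120. N16 snaps.
  N16 sheds 160 kN to N18: 160 each.
    N18: 50+160 = 210 > 130
Round 2 — N18 snaps.
  N18 sheds 210 kN to N28: 210 each.
    N28: 10+210 = 220 > 90
Round 3 — N28 snaps.
  N28 sheds 220 kN: no online neighbours, lost.
No further breaks.

N16, N18, N28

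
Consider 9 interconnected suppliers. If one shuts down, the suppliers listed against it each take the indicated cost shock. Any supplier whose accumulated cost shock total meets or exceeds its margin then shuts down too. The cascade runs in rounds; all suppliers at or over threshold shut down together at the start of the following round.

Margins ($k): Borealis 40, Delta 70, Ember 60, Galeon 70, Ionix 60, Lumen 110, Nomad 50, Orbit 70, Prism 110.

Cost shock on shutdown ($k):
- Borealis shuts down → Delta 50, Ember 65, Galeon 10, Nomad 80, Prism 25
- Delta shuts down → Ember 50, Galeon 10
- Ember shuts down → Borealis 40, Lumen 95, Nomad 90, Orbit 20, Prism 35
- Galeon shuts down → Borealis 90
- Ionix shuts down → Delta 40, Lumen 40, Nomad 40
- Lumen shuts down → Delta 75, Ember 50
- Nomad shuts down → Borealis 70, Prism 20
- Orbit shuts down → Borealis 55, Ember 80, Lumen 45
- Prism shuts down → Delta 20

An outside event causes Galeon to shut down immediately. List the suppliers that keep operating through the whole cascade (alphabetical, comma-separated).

Round 1 — Galeon shuts down (initial).
  Borealis: +90 → 90 ≥ 40
Round 2 — Borealis shuts down.
  Delta: +50 → 50 < 70
  Ember: +65 → 65 ≥ 60
  Nomad: +80 → 80 ≥ 50
  Prism: +25 → 25 < 110
Round 3 — Ember, Nomad shut down.
  Lumen: +95 → 95 < 110
  Orbit: +20 → 20 < 70
  Prism: +35+20 → 80 < 110
No further shutdowns.

Delta, Ionix, Lumen, Orbit, Prism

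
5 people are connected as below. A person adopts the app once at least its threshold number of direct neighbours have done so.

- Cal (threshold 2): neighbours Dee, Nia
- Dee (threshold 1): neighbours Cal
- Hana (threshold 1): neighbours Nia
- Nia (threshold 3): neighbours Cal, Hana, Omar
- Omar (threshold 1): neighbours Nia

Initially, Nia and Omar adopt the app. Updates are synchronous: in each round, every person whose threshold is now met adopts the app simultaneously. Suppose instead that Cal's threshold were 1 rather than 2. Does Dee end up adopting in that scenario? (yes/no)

yes

With Cal's threshold at 1:
Round 1 — Nia, Omar adopt the app (initial).
Round 2 — checking thresholds:
  Cal: 1 of 2 neighbours ≥ 1, adopts the app.
  Hana: 1 of 1 neighbours ≥ 1, adopts the app.
Round 3 — checking thresholds:
  Dee: 1 of 1 neighbours ≥ 1, adopts the app.
Round 4 — no new adoptions; cascade stops.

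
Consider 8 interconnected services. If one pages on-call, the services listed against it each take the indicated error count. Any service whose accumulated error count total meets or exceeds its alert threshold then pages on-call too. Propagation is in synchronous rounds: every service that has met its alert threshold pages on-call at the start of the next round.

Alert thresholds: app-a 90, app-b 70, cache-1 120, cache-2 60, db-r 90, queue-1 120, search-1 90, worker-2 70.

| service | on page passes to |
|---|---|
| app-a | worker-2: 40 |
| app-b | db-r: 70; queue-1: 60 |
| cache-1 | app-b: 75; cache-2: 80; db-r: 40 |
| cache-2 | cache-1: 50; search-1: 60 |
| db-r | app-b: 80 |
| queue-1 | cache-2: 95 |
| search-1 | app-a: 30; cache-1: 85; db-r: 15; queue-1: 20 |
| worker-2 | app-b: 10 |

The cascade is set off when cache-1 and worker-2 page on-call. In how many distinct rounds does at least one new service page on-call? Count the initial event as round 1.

Round 1 — cache-1, worker-2 page on-call (initial).
  app-b: +75+10 → 85 ≥ 70
  cache-2: +80 → 80 ≥ 60
  db-r: +40 → 40 < 90
Round 2 — app-b, cache-2 page on-call.
  db-r: +70 → 110 ≥ 90
  queue-1: +60 → 60 < 120
  search-1: +60 → 60 < 90
Round 3 — db-r pages on-call.
No further pages.

3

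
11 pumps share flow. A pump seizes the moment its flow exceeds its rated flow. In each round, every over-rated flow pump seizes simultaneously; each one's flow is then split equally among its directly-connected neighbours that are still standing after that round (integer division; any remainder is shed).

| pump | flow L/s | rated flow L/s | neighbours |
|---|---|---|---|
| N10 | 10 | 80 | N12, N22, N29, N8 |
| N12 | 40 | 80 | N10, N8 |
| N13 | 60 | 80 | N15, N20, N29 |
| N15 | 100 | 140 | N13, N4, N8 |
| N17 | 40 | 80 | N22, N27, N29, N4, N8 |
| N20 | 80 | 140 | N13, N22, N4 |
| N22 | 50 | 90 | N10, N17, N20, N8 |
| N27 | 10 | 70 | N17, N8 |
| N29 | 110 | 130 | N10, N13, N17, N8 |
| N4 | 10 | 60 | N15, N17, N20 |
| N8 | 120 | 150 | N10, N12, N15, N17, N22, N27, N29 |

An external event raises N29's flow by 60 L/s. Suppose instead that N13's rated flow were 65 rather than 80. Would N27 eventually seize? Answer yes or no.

no

With N13's rated flow at 65:
Round 1 — N29 at 170 > 130. N29 seizes.
  N29 sheds 170 L/s to N10, N13, N17, N8: 42 each (2 lost).
    N10: 10+42 = 52 ≤ 80
    N13: 60+42 = 102 > 65
    N17: 40+42 = 82 > 80
    N8: 120+42 = 162 > 150
Round 2 — N13, N17, N8 seize.
  N13 sheds 102 L/s to N15, N20: 51 each.
    N15: 100+51 = 151 > 140
    N20: 80+51 = 131 ≤ 140
  N17 sheds 82 L/s to N22, N27, N4: 27 each (1 lost).
    N22: 50+27 = 77 ≤ 90
    N27: 10+27 = 37 ≤ 70
    N4: 10+27 = 37 ≤ 60
  N8 sheds 162 L/s to N10, N12, N15, N22, N27: 32 each (2 lost).
    N10: 52+32 = 84 > 80
    N12: 40+32 = 72 ≤ 80
    N15: 151+32 = 183 > 140
    N22: 77+32 = 109 > 90
    N27: 37+32 = 69 ≤ 70
Round 3 — N10, N15, N22 seize.
  N10 sheds 84 L/s to N12: 84 each.
    N12: 72+84 = 156 > 80
  N15 sheds 183 L/s to N4: 183 each.
    N4: 37+183 = 220 > 60
  N22 sheds 109 L/s to N20: 109 each.
    N20: 131+109 = 240 > 140
Round 4 — N12, N20, N4 seize.
  N12 sheds 156 L/s: no online neighbours, lost.
  N20 sheds 240 L/s: no online neighbours, lost.
  N4 sheds 220 L/s: no online neighbours, lost.
No further seizures.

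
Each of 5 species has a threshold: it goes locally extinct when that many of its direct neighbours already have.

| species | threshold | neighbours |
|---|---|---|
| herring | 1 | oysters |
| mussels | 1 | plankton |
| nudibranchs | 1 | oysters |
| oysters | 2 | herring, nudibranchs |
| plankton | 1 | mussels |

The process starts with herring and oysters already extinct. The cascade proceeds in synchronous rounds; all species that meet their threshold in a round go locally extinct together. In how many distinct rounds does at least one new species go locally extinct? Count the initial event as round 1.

Round 1 — herring, oysters go locally extinct (initial).
Round 2 — checking thresholds:
  nudibranchs: 1 of 1 neighbours ≥ 1, goes locally extinct.
Round 3 — no new extinctions; cascade stops.

2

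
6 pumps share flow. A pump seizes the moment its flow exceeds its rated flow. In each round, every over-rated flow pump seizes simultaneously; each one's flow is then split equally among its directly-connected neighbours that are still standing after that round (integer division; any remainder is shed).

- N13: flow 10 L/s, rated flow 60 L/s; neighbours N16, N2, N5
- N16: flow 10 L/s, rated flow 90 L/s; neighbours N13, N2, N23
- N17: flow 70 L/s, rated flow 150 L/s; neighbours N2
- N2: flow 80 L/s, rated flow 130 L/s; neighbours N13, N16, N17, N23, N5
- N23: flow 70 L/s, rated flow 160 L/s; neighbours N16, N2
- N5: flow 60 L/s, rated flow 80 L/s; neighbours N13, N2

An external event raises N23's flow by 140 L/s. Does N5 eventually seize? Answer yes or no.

yes

Round 1 — N23 at 210 > 160. N23 seizes.
  N23 sheds 210 L/s to N16, N2: 105 each.
    N16: 10+105 = 115 > 90
    N2: 80+105 = 185 > 130
Round 2 — N16, N2 seize.
  N16 sheds 115 L/s to N13: 115 each.
    N13: 10+115 = 125 > 60
  N2 sheds 185 L/s to N13, N17, N5: 61 each (2 lost).
    N13: 125+61 = 186 > 60
    N17: 70+61 = 131 ≤ 150
    N5: 60+61 = 121 > 80
Round 3 — N13, N5 seize.
  N13 sheds 186 L/s: no online neighbours, lost.
  N5 sheds 121 L/s: no online neighbours, lost.
No further seizures.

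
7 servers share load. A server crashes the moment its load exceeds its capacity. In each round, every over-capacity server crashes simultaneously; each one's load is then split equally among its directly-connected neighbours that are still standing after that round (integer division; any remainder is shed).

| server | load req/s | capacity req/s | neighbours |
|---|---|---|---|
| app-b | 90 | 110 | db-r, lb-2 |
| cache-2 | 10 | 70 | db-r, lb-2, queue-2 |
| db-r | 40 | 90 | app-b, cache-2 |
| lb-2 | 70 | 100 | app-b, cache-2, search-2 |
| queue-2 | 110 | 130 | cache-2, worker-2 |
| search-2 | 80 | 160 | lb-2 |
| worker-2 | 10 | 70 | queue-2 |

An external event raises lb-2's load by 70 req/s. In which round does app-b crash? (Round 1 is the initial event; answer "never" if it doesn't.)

Round 1 — lb-2 at 140 > 100. lb-2 crashes.
  lb-2 sheds 140 req/s to app-b, cache-2, search-2: 46 each (2 lost).
    app-b: 90+46 = 136 > 110
    cache-2: 10+46 = 56 ≤ 70
    search-2: 80+46 = 126 ≤ 160
Round 2 — app-b crashes.
  app-b sheds 136 req/s to db-r: 136 each.
    db-r: 40+136 = 176 > 90
Round 3 — db-r crashes.
  db-r sheds 176 req/s to cache-2: 176 each.
    cache-2: 56+176 = 232 > 70
Round 4 — cache-2 crashes.
  cache-2 sheds 232 req/s to queue-2: 232 each.
    queue-2: 110+232 = 342 > 130
Round 5 — queue-2 crashes.
  queue-2 sheds 342 req/s to worker-2: 342 each.
    worker-2: 10+342 = 352 > 70
Round 6 — worker-2 crashes.
  worker-2 sheds 352 req/s: no online neighbours, lost.
No further crashes.

2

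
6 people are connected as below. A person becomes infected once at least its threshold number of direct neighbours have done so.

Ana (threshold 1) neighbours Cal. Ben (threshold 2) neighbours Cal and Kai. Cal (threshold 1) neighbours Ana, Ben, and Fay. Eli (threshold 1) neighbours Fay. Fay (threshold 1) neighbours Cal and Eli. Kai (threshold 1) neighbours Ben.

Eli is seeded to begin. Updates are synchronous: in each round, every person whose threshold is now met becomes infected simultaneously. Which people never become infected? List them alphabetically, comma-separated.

Ben, Kai

Round 1 — Eli becomes infected (initial).
Round 2 — checking thresholds:
  Fay: 1 of 2 neighbours ≥ 1, becomes infected.
Round 3 — checking thresholds:
  Cal: 1 of 3 neighbours ≥ 1, becomes infected.
Round 4 — checking thresholds:
  Ana: 1 of 1 neighbours ≥ 1, becomes infected.
  Ben: 1 of 2 neighbours < 2, holds.
Round 5 — no new infections; cascade stops.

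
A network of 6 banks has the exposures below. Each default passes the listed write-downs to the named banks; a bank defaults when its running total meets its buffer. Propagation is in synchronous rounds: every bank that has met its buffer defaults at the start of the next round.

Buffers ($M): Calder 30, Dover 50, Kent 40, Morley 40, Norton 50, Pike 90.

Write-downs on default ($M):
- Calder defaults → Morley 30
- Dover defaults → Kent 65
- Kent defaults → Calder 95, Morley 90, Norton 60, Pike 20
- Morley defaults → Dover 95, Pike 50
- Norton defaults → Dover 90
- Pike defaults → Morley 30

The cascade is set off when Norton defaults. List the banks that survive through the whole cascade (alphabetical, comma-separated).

Round 1 — Norton defaults (initial).
  Dover: +90 → 90 ≥ 50
Round 2 — Dover defaults.
  Kent: +65 → 65 ≥ 40
Round 3 — Kent defaults.
  Calder: +95 → 95 ≥ 30
  Morley: +90 → 90 ≥ 40
  Pike: +20 → 20 < 90
Round 4 — Calder, Morley default.
  Pike: +50 → 70 < 90
No further defaults.

Pike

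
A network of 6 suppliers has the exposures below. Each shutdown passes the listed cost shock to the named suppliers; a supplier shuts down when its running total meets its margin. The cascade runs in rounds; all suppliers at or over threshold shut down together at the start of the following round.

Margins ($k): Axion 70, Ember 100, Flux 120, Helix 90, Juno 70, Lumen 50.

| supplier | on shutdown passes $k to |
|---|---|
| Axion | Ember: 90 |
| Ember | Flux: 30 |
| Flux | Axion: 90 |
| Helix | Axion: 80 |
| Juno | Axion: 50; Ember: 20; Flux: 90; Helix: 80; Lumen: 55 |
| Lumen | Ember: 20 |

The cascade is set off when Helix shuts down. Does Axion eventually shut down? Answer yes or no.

yes

Round 1 — Helix shuts down (initial).
  Axion: +80 → 80 ≥ 70
Round 2 — Axion shuts down.
  Ember: +90 → 90 < 100
No further shutdowns.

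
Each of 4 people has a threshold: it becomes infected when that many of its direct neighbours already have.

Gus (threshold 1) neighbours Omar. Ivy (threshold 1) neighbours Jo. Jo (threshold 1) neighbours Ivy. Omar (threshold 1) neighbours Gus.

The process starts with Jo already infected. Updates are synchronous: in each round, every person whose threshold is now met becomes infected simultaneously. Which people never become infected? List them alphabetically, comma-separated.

Gus, Omar

Round 1 — Jo becomes infected (initial).
Round 2 — checking thresholds:
  Ivy: 1 of 1 neighbours ≥ 1, becomes infected.
Round 3 — no new infections; cascade stops.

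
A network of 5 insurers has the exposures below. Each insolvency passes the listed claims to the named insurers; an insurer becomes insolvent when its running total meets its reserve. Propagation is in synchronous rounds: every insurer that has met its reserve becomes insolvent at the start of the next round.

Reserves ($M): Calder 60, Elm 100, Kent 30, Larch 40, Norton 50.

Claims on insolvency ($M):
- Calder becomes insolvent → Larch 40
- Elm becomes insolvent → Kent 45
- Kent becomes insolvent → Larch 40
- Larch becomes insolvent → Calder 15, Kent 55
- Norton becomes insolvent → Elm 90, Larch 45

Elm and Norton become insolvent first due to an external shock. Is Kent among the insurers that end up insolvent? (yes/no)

yes

Round 1 — Elm, Norton become insolvent (initial).
  Kent: +45 → 45 ≥ 30
  Larch: +45 → 45 ≥ 40
Round 2 — Kent, Larch become insolvent.
  Calder: +15 → 15 < 60
No further insolvencies.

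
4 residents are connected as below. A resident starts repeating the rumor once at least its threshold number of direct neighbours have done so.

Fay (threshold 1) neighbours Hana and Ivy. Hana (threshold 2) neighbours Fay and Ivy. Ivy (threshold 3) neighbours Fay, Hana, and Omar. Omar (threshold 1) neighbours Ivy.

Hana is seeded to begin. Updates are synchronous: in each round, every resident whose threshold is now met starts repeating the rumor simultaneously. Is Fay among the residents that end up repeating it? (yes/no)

yes

Round 1 — Hana starts repeating the rumor (initial).
Round 2 — checking thresholds:
  Fay: 1 of 2 neighbours ≥ 1, starts repeating the rumor.
  Ivy: 1 of 3 neighbours < 3, below threshold.
Round 3 — no new spreads; cascade stops.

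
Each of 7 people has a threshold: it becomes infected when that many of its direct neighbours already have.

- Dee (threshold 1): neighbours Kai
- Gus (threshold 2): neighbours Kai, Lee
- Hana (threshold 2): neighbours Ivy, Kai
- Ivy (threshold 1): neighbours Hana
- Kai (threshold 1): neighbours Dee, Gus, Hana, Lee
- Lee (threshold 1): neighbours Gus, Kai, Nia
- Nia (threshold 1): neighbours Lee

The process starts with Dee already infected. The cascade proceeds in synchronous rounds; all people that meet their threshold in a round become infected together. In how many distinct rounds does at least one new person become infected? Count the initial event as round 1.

Round 1 — Dee becomes infected (initial).
Round 2 — checking thresholds:
  Kai: 1 of 4 neighbours ≥ 1, becomes infected.
Round 3 — checking thresholds:
  Gus: 1 of 2 neighbours < 2, not yet.
  Hana: 1 of 2 neighbours < 2, not yet.
  Lee: 1 of 3 neighbours ≥ 1, becomes infected.
Round 4 — checking thresholds:
  Gus: 2 of 2 neighbours ≥ 2, becomes infected.
  Hana: 1 of 2 neighbours < 2, not yet.
  Nia: 1 of 1 neighbours ≥ 1, becomes infected.
Round 5 — no new infections; cascade stops.

4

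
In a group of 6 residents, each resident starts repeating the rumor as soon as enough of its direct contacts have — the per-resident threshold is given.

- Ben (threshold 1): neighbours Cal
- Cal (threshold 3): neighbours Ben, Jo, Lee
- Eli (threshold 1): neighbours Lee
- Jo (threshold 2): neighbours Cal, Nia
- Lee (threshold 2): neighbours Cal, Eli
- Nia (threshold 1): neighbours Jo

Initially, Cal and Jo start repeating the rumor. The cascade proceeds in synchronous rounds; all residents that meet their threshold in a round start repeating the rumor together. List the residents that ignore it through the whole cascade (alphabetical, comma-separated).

Round 1 — Cal, Jo start repeating the rumor (initial).
Round 2 — checking thresholds:
  Ben: 1 of 1 neighbours ≥ 1, starts repeating the rumor.
  Lee: 1 of 2 neighbours < 2, holds.
  Nia: 1 of 1 neighbours ≥ 1, starts repeating the rumor.
Round 3 — no new spreads; cascade stops.

Eli, Lee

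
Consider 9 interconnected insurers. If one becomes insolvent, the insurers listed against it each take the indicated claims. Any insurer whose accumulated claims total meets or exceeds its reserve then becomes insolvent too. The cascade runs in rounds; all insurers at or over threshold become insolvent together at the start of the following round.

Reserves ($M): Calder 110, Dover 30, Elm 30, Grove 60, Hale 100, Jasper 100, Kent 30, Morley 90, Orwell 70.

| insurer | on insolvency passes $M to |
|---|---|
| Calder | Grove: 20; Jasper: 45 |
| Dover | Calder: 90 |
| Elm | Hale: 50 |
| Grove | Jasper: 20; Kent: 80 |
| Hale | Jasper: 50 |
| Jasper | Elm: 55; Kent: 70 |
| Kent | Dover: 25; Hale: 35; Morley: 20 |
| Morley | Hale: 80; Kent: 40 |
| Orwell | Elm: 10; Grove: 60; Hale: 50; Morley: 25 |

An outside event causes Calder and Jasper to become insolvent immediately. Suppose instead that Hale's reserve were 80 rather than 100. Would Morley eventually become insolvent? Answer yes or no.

no

With Hale's reserve at 80:
Round 1 — Calder, Jasper become insolvent (initial).
  Elm: +55 → 55 ≥ 30
  Grove: +20 → 20 < 60
  Kent: +70 → 70 ≥ 30
Round 2 — Elm, Kent become insolvent.
  Dover: +25 → 25 < 30
  Hale: +50+35 → 85 ≥ 80
  Morley: +20 → 20 < 90
Round 3 — Hale becomes insolvent.
No further insolvencies.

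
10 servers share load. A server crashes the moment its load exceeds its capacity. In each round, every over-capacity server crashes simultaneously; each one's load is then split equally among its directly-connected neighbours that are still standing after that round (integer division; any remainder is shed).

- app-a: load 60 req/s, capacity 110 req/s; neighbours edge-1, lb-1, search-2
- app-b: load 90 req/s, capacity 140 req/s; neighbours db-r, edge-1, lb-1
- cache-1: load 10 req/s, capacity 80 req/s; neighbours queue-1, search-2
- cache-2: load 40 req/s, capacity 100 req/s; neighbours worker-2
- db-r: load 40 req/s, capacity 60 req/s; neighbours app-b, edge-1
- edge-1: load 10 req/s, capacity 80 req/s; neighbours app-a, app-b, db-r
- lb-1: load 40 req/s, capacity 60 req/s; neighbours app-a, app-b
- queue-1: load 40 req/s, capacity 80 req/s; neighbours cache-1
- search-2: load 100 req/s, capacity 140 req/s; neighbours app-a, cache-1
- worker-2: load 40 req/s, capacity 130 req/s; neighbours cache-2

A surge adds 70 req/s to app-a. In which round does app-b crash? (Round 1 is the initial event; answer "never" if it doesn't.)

3

Round 1 — app-a at 130 > 110. app-a crashes.
  app-a sheds 130 req/s to edge-1, lb-1, search-2: 43 each (1 lost).
    edge-1: 10+43 = 53 ≤ 80
    lb-1: 40+43 = 83 > 60
    search-2: 100+43 = 143 > 140
Round 2 — lb-1, search-2 crash.
  lb-1 sheds 83 req/s to app-b: 83 each.
    app-b: 90+83 = 173 > 140
  search-2 sheds 143 req/s to cache-1: 143 each.
    cache-1: 10+143 = 153 > 80
Round 3 — app-b, cache-1 crash.
  app-b sheds 173 req/s to db-r, edge-1: 86 each (1 lost).
    db-r: 40+86 = 126 > 60
    edge-1: 53+86 = 139 > 80
  cache-1 sheds 153 req/s to queue-1: 153 each.
    queue-1: 40+153 = 193 > 80
Round 4 — db-r, edge-1, queue-1 crash.
  db-r sheds 126 req/s: no online neighbours, lost.
  edge-1 sheds 139 req/s: no online neighbours, lost.
  queue-1 sheds 193 req/s: no online neighbours, lost.
No further crashes.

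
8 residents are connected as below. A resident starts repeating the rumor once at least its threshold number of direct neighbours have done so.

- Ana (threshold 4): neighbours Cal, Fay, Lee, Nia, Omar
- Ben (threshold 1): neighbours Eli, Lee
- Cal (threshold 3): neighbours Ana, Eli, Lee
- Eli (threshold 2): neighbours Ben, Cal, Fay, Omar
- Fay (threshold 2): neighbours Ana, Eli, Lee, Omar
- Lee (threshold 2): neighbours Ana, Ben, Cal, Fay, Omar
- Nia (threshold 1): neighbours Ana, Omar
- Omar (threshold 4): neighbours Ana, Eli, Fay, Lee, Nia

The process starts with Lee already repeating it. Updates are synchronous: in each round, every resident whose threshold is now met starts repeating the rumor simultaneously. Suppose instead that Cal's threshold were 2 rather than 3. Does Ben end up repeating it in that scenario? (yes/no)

yes

With Cal's threshold at 2:
Round 1 — Lee starts repeating the rumor (initial).
Round 2 — checking thresholds:
  Ana: 1 of 5 neighbours < 4, below threshold.
  Ben: 1 of 2 neighbours ≥ 1, starts repeating the rumor.
  Cal: 1 of 3 neighbours < 2, below threshold.
  Fay: 1 of 4 neighbours < 2, below threshold.
  Omar: 1 of 5 neighbours < 4, below threshold.
Round 3 — no new spreads; cascade stops.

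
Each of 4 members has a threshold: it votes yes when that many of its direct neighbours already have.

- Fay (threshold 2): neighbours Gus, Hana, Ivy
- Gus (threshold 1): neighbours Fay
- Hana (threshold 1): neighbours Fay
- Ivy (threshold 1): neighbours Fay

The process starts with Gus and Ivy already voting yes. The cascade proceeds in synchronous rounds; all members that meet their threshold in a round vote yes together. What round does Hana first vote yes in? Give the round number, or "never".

Round 1 — Gus, Ivy vote yes (initial).
Round 2 — checking thresholds:
  Fay: 2 of 3 neighbours ≥ 2, votes yes.
Round 3 — checking thresholds:
  Hana: 1 of 1 neighbours ≥ 1, votes yes.
Round 4 — no new yes votes; cascade stops.

3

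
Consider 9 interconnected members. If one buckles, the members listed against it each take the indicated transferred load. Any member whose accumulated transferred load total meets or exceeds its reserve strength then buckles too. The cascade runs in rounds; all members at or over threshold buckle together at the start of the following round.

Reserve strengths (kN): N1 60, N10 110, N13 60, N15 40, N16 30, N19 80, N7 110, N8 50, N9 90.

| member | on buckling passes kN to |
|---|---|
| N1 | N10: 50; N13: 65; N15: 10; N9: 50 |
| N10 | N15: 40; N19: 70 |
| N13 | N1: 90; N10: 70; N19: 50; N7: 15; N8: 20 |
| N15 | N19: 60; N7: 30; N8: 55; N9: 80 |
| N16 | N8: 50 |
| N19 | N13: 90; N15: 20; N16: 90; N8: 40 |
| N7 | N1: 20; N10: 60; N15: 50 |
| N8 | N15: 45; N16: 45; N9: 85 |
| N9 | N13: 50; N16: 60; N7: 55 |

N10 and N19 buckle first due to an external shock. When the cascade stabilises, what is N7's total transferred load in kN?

100

Round 1 — N10, N19 buckle (initial).
  N13: +90 → 90 ≥ 60
  N15: +40+20 → 60 ≥ 40
  N16: +90 → 90 ≥ 30
  N8: +40 → 40 < 50
Round 2 — N13, N15, N16 buckle.
  N1: +90 → 90 ≥ 60
  N7: +15+30 → 45 < 110
  N8: +20+55+50 → 165 ≥ 50
  N9: +80 → 80 < 90
Round 3 — N1, N8 buckle.
  N9: +50+85 → 215 ≥ 90
Round 4 — N9 buckles.
  N7: +55 → 100 < 110
No further bucklings.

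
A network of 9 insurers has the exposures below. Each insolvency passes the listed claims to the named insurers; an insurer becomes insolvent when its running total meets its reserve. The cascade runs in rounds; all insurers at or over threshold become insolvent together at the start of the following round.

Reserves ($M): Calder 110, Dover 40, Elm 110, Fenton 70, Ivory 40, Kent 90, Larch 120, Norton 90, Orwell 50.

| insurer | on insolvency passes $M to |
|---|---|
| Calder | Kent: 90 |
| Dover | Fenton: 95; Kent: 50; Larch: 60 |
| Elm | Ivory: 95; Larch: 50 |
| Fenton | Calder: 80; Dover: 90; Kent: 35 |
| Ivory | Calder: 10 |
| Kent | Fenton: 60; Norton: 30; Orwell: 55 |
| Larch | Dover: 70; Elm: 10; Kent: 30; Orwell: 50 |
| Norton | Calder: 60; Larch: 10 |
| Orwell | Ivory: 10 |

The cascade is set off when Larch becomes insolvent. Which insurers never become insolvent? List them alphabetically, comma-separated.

Round 1 — Larch becomes insolvent (initial).
  Dover: +70 → 70 ≥ 40
  Elm: +10 → 10 < 110
  Kent: +30 → 30 < 90
  Orwell: +50 → 50 ≥ 50
Round 2 — Dover, Orwell become insolvent.
  Fenton: +95 → 95 ≥ 70
  Ivory: +10 → 10 < 40
  Kent: +50 → 80 < 90
Round 3 — Fenton becomes insolvent.
  Calder: +80 → 80 < 110
  Kent: +35 → 115 ≥ 90
Round 4 — Kent becomes insolvent.
  Norton: +30 → 30 < 90
No further insolvencies.

Calder, Elm, Ivory, Norton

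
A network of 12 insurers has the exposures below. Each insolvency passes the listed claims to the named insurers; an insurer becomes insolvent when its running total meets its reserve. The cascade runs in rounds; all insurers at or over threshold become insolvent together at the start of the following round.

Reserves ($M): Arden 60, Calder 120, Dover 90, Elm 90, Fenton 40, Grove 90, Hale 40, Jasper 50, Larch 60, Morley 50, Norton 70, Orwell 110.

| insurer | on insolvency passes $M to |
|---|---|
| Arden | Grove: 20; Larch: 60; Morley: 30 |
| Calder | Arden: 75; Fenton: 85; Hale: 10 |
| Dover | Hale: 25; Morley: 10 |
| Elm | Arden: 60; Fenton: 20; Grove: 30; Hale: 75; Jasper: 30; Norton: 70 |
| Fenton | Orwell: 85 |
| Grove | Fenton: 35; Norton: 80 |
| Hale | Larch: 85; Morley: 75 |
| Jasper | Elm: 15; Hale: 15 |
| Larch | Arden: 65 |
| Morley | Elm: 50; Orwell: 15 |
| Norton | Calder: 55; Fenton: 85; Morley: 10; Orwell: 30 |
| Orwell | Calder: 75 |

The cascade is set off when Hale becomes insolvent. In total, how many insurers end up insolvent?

Round 1 — Hale becomes insolvent (initial).
  Larch: +85 → 85 ≥ 60
  Morley: +75 → 75 ≥ 50
Round 2 — Larch, Morley become insolvent.
  Arden: +65 → 65 ≥ 60
  Elm: +50 → 50 < 90
  Orwell: +15 → 15 < 110
Round 3 — Arden becomes insolvent.
  Grove: +20 → 20 < 90
No further insolvencies.

4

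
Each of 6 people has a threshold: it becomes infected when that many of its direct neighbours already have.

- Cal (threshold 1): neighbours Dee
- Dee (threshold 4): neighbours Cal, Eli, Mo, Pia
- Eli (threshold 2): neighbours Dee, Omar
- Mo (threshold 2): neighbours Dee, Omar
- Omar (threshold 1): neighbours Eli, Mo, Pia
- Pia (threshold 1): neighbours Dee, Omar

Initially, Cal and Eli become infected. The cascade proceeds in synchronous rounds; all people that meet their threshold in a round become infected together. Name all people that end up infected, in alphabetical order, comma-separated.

Round 1 — Cal, Eli become infected (initial).
Round 2 — checking thresholds:
  Dee: 2 of 4 neighbours < 4, holds.
  Omar: 1 of 3 neighbours ≥ 1, becomes infected.
Round 3 — checking thresholds:
  Dee: 2 of 4 neighbours < 4, holds.
  Mo: 1 of 2 neighbours < 2, holds.
  Pia: 1 of 2 neighbours ≥ 1, becomes infected.
Round 4 — no new infections; cascade stops.

Cal, Eli, Omar, Pia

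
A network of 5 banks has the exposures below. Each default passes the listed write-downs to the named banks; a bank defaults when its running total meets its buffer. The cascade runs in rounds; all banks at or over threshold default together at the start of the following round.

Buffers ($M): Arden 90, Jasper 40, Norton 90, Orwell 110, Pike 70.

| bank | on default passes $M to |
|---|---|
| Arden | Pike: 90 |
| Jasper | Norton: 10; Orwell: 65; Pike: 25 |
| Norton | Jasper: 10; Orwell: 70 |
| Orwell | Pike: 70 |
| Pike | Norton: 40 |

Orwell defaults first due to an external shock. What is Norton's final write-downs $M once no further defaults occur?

40

Round 1 — Orwell defaults (initial).
  Pike: +70 → 70 ≥ 70
Round 2 — Pike defaults.
  Norton: +40 → 40 < 90
No further defaults.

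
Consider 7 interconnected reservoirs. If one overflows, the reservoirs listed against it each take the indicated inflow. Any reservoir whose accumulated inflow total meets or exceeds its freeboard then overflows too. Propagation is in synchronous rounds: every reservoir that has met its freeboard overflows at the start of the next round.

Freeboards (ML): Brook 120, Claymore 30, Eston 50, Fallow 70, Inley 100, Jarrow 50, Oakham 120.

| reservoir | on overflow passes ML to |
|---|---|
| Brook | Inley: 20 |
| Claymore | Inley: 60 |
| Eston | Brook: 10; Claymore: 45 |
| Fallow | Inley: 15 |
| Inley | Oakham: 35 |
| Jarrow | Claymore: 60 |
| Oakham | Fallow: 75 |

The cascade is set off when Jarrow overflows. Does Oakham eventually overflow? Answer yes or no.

Round 1 — Jarrow overflows (initial).
  Claymore: +60 → 60 ≥ 30
Round 2 — Claymore overflows.
  Inley: +60 → 60 < 100
No further overflows.

no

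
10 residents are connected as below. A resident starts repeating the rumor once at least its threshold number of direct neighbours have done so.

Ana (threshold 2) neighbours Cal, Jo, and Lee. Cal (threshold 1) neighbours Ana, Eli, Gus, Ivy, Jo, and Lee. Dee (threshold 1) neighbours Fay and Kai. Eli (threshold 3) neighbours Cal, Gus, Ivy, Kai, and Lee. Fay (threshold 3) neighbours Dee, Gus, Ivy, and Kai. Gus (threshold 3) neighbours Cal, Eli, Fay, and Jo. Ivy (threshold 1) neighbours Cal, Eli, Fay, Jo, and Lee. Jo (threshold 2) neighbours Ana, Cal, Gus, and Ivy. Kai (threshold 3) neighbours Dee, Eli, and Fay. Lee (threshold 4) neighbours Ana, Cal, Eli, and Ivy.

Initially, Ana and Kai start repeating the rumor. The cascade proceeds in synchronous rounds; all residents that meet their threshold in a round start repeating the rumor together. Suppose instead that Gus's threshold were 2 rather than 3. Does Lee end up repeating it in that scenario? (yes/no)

With Gus's threshold at 2:
Round 1 — Ana, Kai start repeating the rumor (initial).
Round 2 — checking thresholds:
  Cal: 1 of 6 neighbours ≥ 1, starts repeating the rumor.
  Dee: 1 of 2 neighbours ≥ 1, starts repeating the rumor.
  Eli: 1 of 5 neighbours < 3, holds.
  Fay: 1 of 4 neighbours < 3, holds.
  Jo: 1 of 4 neighbours < 2, holds.
  Lee: 1 of 4 neighbours < 4, holds.
Round 3 — checking thresholds:
  Eli: 2 of 5 neighbours < 3, holds.
  Fay: 2 of 4 neighbours < 3, holds.
  Gus: 1 of 4 neighbours < 2, holds.
  Ivy: 1 of 5 neighbours ≥ 1, starts repeating the rumor.
  Jo: 2 of 4 neighbours ≥ 2, starts repeating the rumor.
  Lee: 2 of 4 neighbours < 4, holds.
Round 4 — checking thresholds:
  Eli: 3 of 5 neighbours ≥ 3, starts repeating the rumor.
  Fay: 3 of 4 neighbours ≥ 3, starts repeating the rumor.
  Gus: 2 of 4 neighbours ≥ 2, starts repeating the rumor.
  Lee: 3 of 4 neighbours < 4, holds.
Round 5 — checking thresholds:
  Lee: 4 of 4 neighbours ≥ 4, starts repeating the rumor.
Round 6 — no new spreads; cascade stops.

yes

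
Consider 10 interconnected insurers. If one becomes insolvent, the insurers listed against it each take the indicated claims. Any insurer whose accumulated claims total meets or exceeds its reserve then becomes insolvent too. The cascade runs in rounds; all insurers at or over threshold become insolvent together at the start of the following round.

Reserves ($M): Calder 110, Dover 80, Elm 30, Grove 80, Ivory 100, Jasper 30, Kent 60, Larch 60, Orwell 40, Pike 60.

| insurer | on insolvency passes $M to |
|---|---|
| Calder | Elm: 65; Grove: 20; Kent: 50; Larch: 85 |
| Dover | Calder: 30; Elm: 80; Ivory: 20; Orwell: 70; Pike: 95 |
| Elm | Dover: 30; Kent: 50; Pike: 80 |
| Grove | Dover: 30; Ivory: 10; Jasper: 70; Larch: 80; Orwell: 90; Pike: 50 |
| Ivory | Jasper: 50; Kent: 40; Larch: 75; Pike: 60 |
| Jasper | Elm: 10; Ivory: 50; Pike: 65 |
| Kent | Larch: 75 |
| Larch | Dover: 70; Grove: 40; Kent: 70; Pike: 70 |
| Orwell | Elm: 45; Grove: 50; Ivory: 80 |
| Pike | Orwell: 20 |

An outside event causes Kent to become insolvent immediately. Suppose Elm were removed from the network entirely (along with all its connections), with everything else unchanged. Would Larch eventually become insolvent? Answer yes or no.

With Elm removed:
Round 1 — Kent becomes insolvent (initial).
  Larch: +75 → 75 ≥ 60
Round 2 — Larch becomes insolvent.
  Dover: +70 → 70 < 80
  Grove: +40 → 40 < 80
  Pike: +70 → 70 ≥ 60
Round 3 — Pike becomes insolvent.
  Orwell: +20 → 20 < 40
No further insolvencies.

yes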